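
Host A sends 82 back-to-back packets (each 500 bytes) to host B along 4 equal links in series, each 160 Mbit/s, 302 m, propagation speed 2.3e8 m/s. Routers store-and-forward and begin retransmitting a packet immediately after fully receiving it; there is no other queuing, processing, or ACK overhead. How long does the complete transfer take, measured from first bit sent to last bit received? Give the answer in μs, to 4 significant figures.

Per-hop transmission t_tx = L/R = 4000/160000000 = 25 μs.
Per-hop propagation t_prop = 302/2.3e+08 = 1.31304 μs.
Pipeline fill: first packet needs 4·t_tx to clear all hops; remaining 81 packets each add one t_tx.
Total = (4+82-1)·t_tx + 4·t_prop = 85·25 + 4·1.31304 = 2130 μs.

2130 μs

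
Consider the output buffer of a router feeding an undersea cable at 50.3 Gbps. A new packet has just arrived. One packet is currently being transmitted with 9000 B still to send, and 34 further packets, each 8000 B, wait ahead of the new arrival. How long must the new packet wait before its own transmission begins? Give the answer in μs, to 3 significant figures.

44.7 μs

Each queued packet: L/R = 64000/50300000000 = 1.27237 μs.
34 queued → 43.2604 μs.
Plus remaining 72000 bits of current packet: 1.43141 μs.
Queuing delay = 44.7 μs.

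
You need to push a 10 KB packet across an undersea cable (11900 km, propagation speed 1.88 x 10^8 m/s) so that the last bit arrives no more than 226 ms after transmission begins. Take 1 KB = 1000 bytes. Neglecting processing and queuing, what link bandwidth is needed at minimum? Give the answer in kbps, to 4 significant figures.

L = 80000 bits.
Propagation delay = 11900000 / 188000000 = 63.2979 ms.
Transmission budget = 226 − 63.2979 = 162.702 ms.
R ≥ L / t_tx = 80000 bits / 0.162702 s = 491.7 kbps.

491.7 kbps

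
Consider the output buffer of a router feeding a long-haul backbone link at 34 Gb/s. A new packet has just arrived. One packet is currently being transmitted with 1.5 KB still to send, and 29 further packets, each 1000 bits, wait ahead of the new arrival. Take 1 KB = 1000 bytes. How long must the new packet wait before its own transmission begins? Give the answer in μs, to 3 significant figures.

1.21 μs

Each queued packet: L/R = 1000/34000000000 = 0.0294118 μs.
29 queued → 0.852941 μs.
Plus remaining 12000 bits of current packet: 0.352941 μs.
Queuing delay = 1.21 μs.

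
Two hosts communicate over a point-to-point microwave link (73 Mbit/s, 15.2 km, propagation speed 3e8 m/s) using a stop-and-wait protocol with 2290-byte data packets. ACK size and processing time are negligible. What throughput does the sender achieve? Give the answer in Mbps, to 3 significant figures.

t_tx = L/R = 18320/73000000 = 0.000250959 s.
t_prop = 15200/300000000 = 5.06667e-05 s; RTT = 0.000101333 s.
Cycle = t_tx + RTT = 0.000352292 s.
Throughput = L / cycle = 18320 / 0.000352292 = 52.0 Mbps.

52.0 Mbps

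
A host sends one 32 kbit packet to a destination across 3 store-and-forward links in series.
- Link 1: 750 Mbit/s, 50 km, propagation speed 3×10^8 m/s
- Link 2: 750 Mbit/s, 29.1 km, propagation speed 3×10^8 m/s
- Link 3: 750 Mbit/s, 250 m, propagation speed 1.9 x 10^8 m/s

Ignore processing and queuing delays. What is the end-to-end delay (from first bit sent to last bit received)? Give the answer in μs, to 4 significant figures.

393.0 μs

L = 32000 bits.
Transmission delay per hop = L/R = 32000/750000000 = 42.6667 μs; 3 hops → 128 μs.
Propagation delays (d/s per hop): 166.667, 97, 1.31579 μs; sum = 264.982 μs.
End-to-end = 393.0 μs.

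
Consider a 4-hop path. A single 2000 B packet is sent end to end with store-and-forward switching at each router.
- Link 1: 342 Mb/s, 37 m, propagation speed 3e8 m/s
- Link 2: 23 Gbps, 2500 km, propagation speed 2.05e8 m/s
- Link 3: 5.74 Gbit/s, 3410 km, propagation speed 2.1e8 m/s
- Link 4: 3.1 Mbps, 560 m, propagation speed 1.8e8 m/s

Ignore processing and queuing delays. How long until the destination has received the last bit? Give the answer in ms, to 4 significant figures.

33.65 ms

L = 2000 × 8 = 16000 bits.
Transmission delays (L/R per hop): 0.0467836, 0.000695652, 0.00278746, 5.16129 ms; sum = 5.21156 ms.
Propagation delays (d/s per hop): 0.000123333, 12.1951, 16.2381, 0.00311111 ms; sum = 28.4365 ms.
End-to-end = 33.65 ms.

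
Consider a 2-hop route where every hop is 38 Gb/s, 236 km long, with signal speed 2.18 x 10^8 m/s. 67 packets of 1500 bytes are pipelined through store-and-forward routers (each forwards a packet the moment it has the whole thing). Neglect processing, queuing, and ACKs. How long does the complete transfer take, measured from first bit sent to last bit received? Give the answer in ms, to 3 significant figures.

2.19 ms

Per-hop transmission t_tx = L/R = 12000/38000000000 = 0.000315789 ms.
Per-hop propagation t_prop = 236000/2.18e+08 = 1.08257 ms.
Pipeline fill: first packet needs 2·t_tx to clear all hops; remaining 66 packets each add one t_tx.
Total = (2+67-1)·t_tx + 2·t_prop = 68·0.000315789 + 2·1.08257 = 2.19 ms.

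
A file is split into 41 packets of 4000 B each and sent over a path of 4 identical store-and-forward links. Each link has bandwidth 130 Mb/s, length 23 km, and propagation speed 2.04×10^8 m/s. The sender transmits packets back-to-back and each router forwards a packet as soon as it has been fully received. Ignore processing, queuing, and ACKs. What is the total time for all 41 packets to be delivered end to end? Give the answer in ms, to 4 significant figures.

11.28 ms

Per-hop transmission t_tx = L/R = 32000/130000000 = 0.246154 ms.
Per-hop propagation t_prop = 23000/204000000 = 0.112745 ms.
Pipeline fill: first packet needs 4·t_tx to clear all hops; remaining 40 packets each add one t_tx.
Total = (4+41-1)·t_tx + 4·t_prop = 44·0.246154 + 4·0.112745 = 11.28 ms.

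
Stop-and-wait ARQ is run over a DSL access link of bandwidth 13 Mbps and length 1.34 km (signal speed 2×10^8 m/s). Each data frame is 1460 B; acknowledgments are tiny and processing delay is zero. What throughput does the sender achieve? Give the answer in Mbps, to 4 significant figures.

t_tx = L/R = 11680/13000000 = 0.000898462 s.
t_prop = 1340/200000000 = 6.7e-06 s; RTT = 1.34e-05 s.
Cycle = t_tx + RTT = 0.000911862 s.
Throughput = L / cycle = 11680 / 0.000911862 = 12.81 Mbps.

12.81 Mbps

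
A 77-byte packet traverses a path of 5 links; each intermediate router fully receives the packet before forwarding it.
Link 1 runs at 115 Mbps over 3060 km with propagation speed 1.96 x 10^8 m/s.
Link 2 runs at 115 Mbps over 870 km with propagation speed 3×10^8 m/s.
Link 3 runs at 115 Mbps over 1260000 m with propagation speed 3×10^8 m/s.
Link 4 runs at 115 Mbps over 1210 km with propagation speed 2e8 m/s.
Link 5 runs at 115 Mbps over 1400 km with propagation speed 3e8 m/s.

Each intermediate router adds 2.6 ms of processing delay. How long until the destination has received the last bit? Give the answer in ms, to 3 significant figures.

43.9 ms

L = 77 × 8 = 616 bits.
Transmission delay per hop = L/R = 616/115000000 = 0.00535652 ms; 5 hops → 0.0267826 ms.
Propagation delays (d/s per hop): 15.6122, 2.9, 4.2, 6.05, 4.66667 ms; sum = 33.4289 ms.
Processing at 4 router(s): 4 × 2.6 ms = 10.4 ms.
End-to-end = 43.9 ms.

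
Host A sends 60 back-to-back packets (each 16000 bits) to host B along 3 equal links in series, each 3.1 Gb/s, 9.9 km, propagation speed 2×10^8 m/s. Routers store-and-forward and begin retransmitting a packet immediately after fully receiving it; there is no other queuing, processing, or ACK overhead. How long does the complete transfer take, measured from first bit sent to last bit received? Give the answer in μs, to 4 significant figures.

468.5 μs

Per-hop transmission t_tx = L/R = 16000/3100000000 = 5.16129 μs.
Per-hop propagation t_prop = 9900/200000000 = 49.5 μs.
Pipeline fill: first packet needs 3·t_tx to clear all hops; remaining 59 packets each add one t_tx.
Total = (3+60-1)·t_tx + 3·t_prop = 62·5.16129 + 3·49.5 = 468.5 μs.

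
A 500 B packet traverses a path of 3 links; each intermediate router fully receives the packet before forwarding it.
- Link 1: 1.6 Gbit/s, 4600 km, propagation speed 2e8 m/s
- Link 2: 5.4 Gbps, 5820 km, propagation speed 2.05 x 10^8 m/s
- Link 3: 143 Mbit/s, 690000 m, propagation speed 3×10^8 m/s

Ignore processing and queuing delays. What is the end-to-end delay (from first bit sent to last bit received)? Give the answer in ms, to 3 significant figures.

53.7 ms

L = 500 × 8 = 4000 bits.
Transmission delays (L/R per hop): 0.0025, 0.000740741, 0.027972 ms; sum = 0.0312128 ms.
Propagation delays (d/s per hop): 23, 28.3902, 2.3 ms; sum = 53.6902 ms.
End-to-end = 53.7 ms.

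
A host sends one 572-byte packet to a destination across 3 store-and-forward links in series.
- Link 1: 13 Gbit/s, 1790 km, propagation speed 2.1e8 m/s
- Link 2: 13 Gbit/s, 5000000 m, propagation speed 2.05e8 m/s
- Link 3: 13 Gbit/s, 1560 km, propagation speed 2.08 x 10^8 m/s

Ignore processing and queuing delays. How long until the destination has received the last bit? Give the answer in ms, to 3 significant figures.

40.4 ms

L = 572 × 8 = 4576 bits.
Transmission delay per hop = L/R = 4576/13000000000 = 0.000352 ms; 3 hops → 0.001056 ms.
Propagation delays (d/s per hop): 8.52381, 24.3902, 7.5 ms; sum = 40.4141 ms.
End-to-end = 40.4 ms.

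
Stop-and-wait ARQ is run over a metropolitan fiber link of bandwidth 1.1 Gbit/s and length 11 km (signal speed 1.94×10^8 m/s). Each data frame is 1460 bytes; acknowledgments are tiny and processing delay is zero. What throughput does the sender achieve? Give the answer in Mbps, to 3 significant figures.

94.2 Mbps

t_tx = L/R = 11680/1100000000 = 1.06182e-05 s.
t_prop = 11000/194000000 = 5.6701e-05 s; RTT = 0.000113402 s.
Cycle = t_tx + RTT = 0.00012402 s.
Throughput = L / cycle = 11680 / 0.00012402 = 94.2 Mbps.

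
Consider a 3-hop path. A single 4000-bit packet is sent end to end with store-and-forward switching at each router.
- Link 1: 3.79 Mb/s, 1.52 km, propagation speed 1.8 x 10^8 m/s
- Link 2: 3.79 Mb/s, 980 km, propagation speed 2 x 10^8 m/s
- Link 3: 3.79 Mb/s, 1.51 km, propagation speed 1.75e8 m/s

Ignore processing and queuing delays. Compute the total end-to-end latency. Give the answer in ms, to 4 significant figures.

8.083 ms

Transmission delay per hop = L/R = 4000/3790000 = 1.05541 ms; 3 hops → 3.16623 ms.
Propagation delays (d/s per hop): 0.00844444, 4.9, 0.00862857 ms; sum = 4.91707 ms.
End-to-end = 8.083 ms.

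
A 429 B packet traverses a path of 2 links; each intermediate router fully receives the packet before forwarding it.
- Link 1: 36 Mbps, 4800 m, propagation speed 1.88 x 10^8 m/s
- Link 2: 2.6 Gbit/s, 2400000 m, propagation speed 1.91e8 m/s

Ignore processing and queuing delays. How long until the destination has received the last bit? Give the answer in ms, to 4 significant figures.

L = 429 × 8 = 3432 bits.
Transmission delays (L/R per hop): 0.0953333, 0.00132 ms; sum = 0.0966533 ms.
Propagation delays (d/s per hop): 0.0255319, 12.5654 ms; sum = 12.591 ms.
End-to-end = 12.69 ms.

12.69 ms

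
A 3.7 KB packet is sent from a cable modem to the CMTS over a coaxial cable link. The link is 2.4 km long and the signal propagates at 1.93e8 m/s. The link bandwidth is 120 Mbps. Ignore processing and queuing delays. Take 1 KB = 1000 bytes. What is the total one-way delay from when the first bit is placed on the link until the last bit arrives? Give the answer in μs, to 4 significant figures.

259.1 μs

L = 29600 bits.
Transmission delay = L/R = 29600 / 120000000 = 246.667 μs.
Propagation delay = d/s = 2400 m / 193000000 m/s = 12.4352 μs.
Total = 259.1 μs.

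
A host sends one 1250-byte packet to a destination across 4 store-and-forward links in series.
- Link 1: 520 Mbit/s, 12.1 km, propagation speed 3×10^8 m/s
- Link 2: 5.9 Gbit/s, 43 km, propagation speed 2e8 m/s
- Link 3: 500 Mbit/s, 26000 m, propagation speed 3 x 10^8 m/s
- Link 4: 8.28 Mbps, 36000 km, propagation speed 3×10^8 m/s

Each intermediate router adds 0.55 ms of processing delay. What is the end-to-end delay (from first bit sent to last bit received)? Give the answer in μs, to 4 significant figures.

123200 μs

L = 1250 × 8 = 10000 bits.
Transmission delays (L/R per hop): 19.2308, 1.69492, 20, 1207.73 μs; sum = 1248.66 μs.
Propagation delays (d/s per hop): 40.3333, 215, 86.6667, 120000 μs; sum = 120342 μs.
Processing at 3 router(s): 3 × 0.55 ms = 1650 μs.
End-to-end = 123200 μs.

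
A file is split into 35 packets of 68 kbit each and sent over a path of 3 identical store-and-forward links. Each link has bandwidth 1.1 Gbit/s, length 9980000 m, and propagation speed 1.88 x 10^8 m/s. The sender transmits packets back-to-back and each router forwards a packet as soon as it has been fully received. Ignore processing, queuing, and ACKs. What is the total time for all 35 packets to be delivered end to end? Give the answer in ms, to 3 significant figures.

162 ms

Per-hop transmission t_tx = L/R = 68000/1100000000 = 0.0618182 ms.
Per-hop propagation t_prop = 9980000/188000000 = 53.0851 ms.
Pipeline fill: first packet needs 3·t_tx to clear all hops; remaining 34 packets each add one t_tx.
Total = (3+35-1)·t_tx + 3·t_prop = 37·0.0618182 + 3·53.0851 = 162 ms.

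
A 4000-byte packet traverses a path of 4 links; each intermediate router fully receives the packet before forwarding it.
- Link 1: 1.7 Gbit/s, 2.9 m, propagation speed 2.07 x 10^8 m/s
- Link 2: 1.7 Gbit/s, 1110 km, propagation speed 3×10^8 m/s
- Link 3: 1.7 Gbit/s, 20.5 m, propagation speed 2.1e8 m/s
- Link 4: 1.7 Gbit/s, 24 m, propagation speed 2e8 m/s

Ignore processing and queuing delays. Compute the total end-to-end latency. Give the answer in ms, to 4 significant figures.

3.776 ms

L = 4000 × 8 = 32000 bits.
Transmission delay per hop = L/R = 32000/1700000000 = 0.0188235 ms; 4 hops → 0.0752941 ms.
Propagation delays (d/s per hop): 1.40097e-05, 3.7, 9.7619e-05, 0.00012 ms; sum = 3.70023 ms.
End-to-end = 3.776 ms.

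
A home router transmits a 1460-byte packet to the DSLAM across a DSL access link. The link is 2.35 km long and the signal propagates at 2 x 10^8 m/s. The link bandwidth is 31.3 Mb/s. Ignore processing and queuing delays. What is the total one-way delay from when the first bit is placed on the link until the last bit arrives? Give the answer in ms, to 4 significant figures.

L = 1460 × 8 = 11680 bits.
Transmission delay = L/R = 11680 / 31300000 = 0.373163 ms.
Propagation delay = d/s = 2350 m / 200000000 m/s = 0.01175 ms.
Total = 0.3849 ms.

0.3849 ms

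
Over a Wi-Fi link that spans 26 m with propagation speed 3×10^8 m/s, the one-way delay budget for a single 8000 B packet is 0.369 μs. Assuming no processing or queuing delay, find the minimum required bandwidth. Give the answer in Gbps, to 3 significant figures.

L = 64000 bits.
Propagation delay = 26 / 300000000 = 0.0866667 μs.
Transmission budget = 0.369 − 0.0866667 = 0.282333 μs.
R ≥ L / t_tx = 64000 bits / 2.82333e-07 s = 227 Gbps.

227 Gbps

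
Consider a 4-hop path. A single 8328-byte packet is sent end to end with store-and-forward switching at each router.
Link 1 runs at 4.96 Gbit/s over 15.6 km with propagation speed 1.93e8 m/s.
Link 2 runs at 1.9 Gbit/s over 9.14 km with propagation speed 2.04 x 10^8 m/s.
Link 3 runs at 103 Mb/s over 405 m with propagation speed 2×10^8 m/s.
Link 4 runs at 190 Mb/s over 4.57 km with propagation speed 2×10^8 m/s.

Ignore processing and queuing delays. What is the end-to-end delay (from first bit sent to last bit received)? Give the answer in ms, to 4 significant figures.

L = 8328 × 8 = 66624 bits.
Transmission delays (L/R per hop): 0.0134323, 0.0350653, 0.646835, 0.350653 ms; sum = 1.04599 ms.
Propagation delays (d/s per hop): 0.080829, 0.0448039, 0.002025, 0.02285 ms; sum = 0.150508 ms.
End-to-end = 1.196 ms.

1.196 ms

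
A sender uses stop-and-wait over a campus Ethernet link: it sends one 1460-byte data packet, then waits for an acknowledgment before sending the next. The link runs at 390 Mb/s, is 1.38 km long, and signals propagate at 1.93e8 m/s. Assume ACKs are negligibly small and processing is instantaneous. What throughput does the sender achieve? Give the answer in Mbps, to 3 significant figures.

t_tx = L/R = 11680/390000000 = 2.99487e-05 s.
t_prop = 1380/193000000 = 7.15026e-06 s; RTT = 1.43005e-05 s.
Cycle = t_tx + RTT = 4.42492e-05 s.
Throughput = L / cycle = 11680 / 4.42492e-05 = 264 Mbps.

264 Mbps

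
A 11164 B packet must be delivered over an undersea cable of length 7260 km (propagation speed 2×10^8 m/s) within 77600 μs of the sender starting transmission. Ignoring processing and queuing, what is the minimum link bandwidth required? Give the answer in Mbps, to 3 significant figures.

2.16 Mbps

L = 89312 bits.
Propagation delay = 7260000 / 200000000 = 36300 μs.
Transmission budget = 77600 − 36300 = 41300 μs.
R ≥ L / t_tx = 89312 bits / 0.0413 s = 2.16 Mbps.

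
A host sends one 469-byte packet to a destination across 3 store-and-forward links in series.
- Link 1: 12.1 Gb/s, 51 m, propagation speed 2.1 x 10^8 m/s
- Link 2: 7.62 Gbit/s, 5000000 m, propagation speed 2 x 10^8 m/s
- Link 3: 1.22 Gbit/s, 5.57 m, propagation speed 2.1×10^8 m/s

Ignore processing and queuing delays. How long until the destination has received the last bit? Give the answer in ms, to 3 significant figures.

L = 469 × 8 = 3752 bits.
Transmission delays (L/R per hop): 0.000310083, 0.000492388, 0.00307541 ms; sum = 0.00387788 ms.
Propagation delays (d/s per hop): 0.000242857, 25, 2.65238e-05 ms; sum = 25.0003 ms.
End-to-end = 25.0 ms.

25.0 ms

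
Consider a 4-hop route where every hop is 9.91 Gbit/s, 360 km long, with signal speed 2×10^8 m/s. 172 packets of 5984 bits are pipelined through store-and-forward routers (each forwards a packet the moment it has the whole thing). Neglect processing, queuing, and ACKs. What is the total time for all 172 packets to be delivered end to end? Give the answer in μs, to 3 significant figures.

Per-hop transmission t_tx = L/R = 5984/9910000000 = 0.603835 μs.
Per-hop propagation t_prop = 360000/200000000 = 1800 μs.
Pipeline fill: first packet needs 4·t_tx to clear all hops; remaining 171 packets each add one t_tx.
Total = (4+172-1)·t_tx + 4·t_prop = 175·0.603835 + 4·1800 = 7310 μs.

7310 μs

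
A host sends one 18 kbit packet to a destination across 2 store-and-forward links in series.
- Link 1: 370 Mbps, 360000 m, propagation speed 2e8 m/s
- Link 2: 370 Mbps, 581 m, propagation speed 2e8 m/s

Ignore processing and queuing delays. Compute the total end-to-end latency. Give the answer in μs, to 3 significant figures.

1900 μs

L = 18000 bits.
Transmission delay per hop = L/R = 18000/370000000 = 48.6486 μs; 2 hops → 97.2973 μs.
Propagation delays (d/s per hop): 1800, 2.905 μs; sum = 1802.91 μs.
End-to-end = 1900 μs.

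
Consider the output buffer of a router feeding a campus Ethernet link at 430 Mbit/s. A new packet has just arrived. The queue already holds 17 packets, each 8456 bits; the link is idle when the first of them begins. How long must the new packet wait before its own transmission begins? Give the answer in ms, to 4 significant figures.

0.3343 ms

Each queued packet: L/R = 8456/430000000 = 0.0196651 ms.
17 queued → 0.334307 ms.
Queuing delay = 0.3343 ms.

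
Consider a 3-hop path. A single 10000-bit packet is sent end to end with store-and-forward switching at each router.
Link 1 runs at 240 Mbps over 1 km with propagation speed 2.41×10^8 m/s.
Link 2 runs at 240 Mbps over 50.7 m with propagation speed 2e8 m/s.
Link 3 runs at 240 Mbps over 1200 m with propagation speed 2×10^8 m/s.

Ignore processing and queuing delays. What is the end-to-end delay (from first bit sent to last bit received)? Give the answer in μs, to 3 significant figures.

135 μs

Transmission delay per hop = L/R = 10000/240000000 = 41.6667 μs; 3 hops → 125 μs.
Propagation delays (d/s per hop): 4.14938, 0.2535, 6 μs; sum = 10.4029 μs.
End-to-end = 135 μs.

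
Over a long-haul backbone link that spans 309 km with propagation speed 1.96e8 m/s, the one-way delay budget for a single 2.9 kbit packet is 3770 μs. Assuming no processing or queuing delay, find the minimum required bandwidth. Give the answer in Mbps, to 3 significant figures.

Propagation delay = 309000 / 196000000 = 1576.53 μs.
Transmission budget = 3770 − 1576.53 = 2193.47 μs.
R ≥ L / t_tx = 2900 bits / 0.00219347 s = 1.32 Mbps.

1.32 Mbps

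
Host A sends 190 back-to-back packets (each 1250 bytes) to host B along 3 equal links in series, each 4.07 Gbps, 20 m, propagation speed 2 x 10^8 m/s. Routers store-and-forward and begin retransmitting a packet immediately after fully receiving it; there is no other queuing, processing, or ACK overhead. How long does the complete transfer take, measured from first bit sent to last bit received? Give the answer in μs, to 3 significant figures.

472 μs

Per-hop transmission t_tx = L/R = 10000/4.07e+09 = 2.457 μs.
Per-hop propagation t_prop = 20/200000000 = 0.1 μs.
Pipeline fill: first packet needs 3·t_tx to clear all hops; remaining 189 packets each add one t_tx.
Total = (3+190-1)·t_tx + 3·t_prop = 192·2.457 + 3·0.1 = 472 μs.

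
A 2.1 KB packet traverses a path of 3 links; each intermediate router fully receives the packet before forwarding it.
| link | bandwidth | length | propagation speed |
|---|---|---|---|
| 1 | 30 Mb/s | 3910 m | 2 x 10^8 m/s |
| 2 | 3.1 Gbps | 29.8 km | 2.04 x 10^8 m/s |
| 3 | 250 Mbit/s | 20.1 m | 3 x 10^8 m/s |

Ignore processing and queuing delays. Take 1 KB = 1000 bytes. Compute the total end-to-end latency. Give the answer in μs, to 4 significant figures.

L = 16800 bits.
Transmission delays (L/R per hop): 560, 5.41935, 67.2 μs; sum = 632.619 μs.
Propagation delays (d/s per hop): 19.55, 146.078, 0.067 μs; sum = 165.695 μs.
End-to-end = 798.3 μs.

798.3 μs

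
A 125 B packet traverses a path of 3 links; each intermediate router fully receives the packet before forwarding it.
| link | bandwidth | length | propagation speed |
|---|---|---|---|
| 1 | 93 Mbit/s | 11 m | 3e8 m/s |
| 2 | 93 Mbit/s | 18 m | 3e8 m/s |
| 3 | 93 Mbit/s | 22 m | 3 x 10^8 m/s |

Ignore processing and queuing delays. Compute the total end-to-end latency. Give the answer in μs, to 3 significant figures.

L = 125 × 8 = 1000 bits.
Transmission delay per hop = L/R = 1000/93000000 = 10.7527 μs; 3 hops → 32.2581 μs.
Propagation delays (d/s per hop): 0.0366667, 0.06, 0.0733333 μs; sum = 0.17 μs.
End-to-end = 32.4 μs.

32.4 μs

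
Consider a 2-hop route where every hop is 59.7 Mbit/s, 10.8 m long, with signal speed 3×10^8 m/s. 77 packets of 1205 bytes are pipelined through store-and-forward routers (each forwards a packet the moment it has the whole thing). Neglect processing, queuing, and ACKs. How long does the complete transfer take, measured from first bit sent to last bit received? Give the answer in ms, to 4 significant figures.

Per-hop transmission t_tx = L/R = 9640/59700000 = 0.161474 ms.
Per-hop propagation t_prop = 10.8/300000000 = 3.6e-05 ms.
Pipeline fill: first packet needs 2·t_tx to clear all hops; remaining 76 packets each add one t_tx.
Total = (2+77-1)·t_tx + 2·t_prop = 78·0.161474 + 2·3.6e-05 = 12.60 ms.

12.60 ms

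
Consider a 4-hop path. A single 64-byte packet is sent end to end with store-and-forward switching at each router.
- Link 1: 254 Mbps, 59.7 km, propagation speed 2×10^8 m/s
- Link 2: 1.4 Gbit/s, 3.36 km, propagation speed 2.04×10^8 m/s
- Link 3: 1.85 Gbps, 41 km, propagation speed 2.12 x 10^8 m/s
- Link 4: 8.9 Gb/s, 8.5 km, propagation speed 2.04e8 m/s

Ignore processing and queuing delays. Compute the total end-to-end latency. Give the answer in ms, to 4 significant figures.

L = 64 × 8 = 512 bits.
Transmission delays (L/R per hop): 0.00201575, 0.000365714, 0.000276757, 5.75281e-05 ms; sum = 0.00271575 ms.
Propagation delays (d/s per hop): 0.2985, 0.0164706, 0.193396, 0.0416667 ms; sum = 0.550033 ms.
End-to-end = 0.5527 ms.

0.5527 ms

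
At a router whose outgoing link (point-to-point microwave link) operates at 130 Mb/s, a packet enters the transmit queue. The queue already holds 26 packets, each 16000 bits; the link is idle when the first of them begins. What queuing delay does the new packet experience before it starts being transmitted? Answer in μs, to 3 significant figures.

3200 μs

Each queued packet: L/R = 16000/130000000 = 123.077 μs.
26 queued → 3200 μs.
Queuing delay = 3200 μs.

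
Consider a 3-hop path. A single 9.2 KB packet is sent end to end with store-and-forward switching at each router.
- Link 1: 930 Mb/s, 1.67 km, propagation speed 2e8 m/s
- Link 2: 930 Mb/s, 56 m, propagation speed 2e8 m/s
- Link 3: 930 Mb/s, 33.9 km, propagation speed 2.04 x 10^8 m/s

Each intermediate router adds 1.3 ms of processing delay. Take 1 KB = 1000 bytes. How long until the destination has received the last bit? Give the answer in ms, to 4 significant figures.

3.012 ms

L = 73600 bits.
Transmission delay per hop = L/R = 73600/930000000 = 0.0791398 ms; 3 hops → 0.237419 ms.
Propagation delays (d/s per hop): 0.00835, 0.00028, 0.166176 ms; sum = 0.174806 ms.
Processing at 2 router(s): 2 × 1.3 ms = 2.6 ms.
End-to-end = 3.012 ms.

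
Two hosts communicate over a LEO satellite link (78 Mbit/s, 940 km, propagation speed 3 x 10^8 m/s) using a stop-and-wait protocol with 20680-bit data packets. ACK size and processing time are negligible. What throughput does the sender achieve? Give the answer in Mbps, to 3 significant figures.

t_tx = L/R = 20680/78000000 = 0.000265128 s.
t_prop = 940000/300000000 = 0.00313333 s; RTT = 0.00626667 s.
Cycle = t_tx + RTT = 0.00653179 s.
Throughput = L / cycle = 20680 / 0.00653179 = 3.17 Mbps.

3.17 Mbps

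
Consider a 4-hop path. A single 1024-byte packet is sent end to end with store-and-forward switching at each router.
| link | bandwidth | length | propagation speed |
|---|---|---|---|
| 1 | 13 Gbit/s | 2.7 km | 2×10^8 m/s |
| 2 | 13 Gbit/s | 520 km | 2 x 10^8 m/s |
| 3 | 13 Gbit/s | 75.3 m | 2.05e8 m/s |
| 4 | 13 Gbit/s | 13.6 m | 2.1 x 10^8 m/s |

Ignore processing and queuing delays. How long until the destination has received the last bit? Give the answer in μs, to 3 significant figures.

L = 1024 × 8 = 8192 bits.
Transmission delay per hop = L/R = 8192/13000000000 = 0.630154 μs; 4 hops → 2.52062 μs.
Propagation delays (d/s per hop): 13.5, 2600, 0.367317, 0.0647619 μs; sum = 2613.93 μs.
End-to-end = 2620 μs.

2620 μs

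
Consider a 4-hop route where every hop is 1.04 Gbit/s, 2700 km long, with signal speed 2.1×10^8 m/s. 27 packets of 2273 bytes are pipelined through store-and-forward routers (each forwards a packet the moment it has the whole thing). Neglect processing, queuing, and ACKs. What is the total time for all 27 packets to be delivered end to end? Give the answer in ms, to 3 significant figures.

Per-hop transmission t_tx = L/R = 18184/1040000000 = 0.0174846 ms.
Per-hop propagation t_prop = 2700000/210000000 = 12.8571 ms.
Pipeline fill: first packet needs 4·t_tx to clear all hops; remaining 26 packets each add one t_tx.
Total = (4+27-1)·t_tx + 4·t_prop = 30·0.0174846 + 4·12.8571 = 52.0 ms.

52.0 ms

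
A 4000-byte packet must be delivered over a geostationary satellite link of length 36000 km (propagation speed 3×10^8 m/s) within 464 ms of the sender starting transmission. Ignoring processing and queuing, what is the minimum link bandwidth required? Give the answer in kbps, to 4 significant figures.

L = 32000 bits.
Propagation delay = 36000000 / 300000000 = 120 ms.
Transmission budget = 464 − 120 = 344 ms.
R ≥ L / t_tx = 32000 bits / 0.344 s = 93.02 kbps.

93.02 kbps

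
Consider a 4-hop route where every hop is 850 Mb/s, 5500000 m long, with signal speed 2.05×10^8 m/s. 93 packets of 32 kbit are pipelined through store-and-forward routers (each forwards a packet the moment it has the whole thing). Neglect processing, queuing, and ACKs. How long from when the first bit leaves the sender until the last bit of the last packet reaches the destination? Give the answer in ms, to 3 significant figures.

111 ms

Per-hop transmission t_tx = L/R = 32000/850000000 = 0.0376471 ms.
Per-hop propagation t_prop = 5500000/2.05e+08 = 26.8293 ms.
Pipeline fill: first packet needs 4·t_tx to clear all hops; remaining 92 packets each add one t_tx.
Total = (4+93-1)·t_tx + 4·t_prop = 96·0.0376471 + 4·26.8293 = 111 ms.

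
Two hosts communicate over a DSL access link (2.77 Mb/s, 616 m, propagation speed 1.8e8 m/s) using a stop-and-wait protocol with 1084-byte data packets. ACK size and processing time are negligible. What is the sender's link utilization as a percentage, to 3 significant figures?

99.8 %

t_tx = L/R = 8672/2770000 = 0.00313069 s.
t_prop = 616/180000000 = 3.42222e-06 s; RTT = 6.84444e-06 s.
Cycle = t_tx + RTT = 0.00313753 s.
Utilization = t_tx / cycle = 0.00313069/0.00313753 = 99.8 %.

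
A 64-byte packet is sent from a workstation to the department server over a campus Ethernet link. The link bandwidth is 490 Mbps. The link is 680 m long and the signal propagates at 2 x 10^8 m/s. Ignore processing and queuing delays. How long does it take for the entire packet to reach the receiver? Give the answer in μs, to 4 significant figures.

L = 64 × 8 = 512 bits.
Transmission delay = L/R = 512 / 490000000 = 1.0449 μs.
Propagation delay = d/s = 680 m / 200000000 m/s = 3.4 μs.
Total = 4.445 μs.

4.445 μs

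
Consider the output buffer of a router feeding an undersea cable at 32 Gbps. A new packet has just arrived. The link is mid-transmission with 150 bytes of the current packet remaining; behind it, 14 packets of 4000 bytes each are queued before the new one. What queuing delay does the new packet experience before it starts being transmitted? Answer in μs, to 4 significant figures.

Each queued packet: L/R = 32000/32000000000 = 1 μs.
14 queued → 14 μs.
Plus remaining 1200 bits of current packet: 0.0375 μs.
Queuing delay = 14.04 μs.

14.04 μs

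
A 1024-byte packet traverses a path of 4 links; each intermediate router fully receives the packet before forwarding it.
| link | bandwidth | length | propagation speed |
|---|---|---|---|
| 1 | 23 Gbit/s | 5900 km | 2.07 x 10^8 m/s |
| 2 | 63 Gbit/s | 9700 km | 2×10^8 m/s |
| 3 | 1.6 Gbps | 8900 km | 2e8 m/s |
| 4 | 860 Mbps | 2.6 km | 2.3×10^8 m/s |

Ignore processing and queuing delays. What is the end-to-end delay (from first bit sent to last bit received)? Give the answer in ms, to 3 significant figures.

L = 1024 × 8 = 8192 bits.
Transmission delays (L/R per hop): 0.000356174, 0.000130032, 0.00512, 0.00952558 ms; sum = 0.0151318 ms.
Propagation delays (d/s per hop): 28.5024, 48.5, 44.5, 0.0113043 ms; sum = 121.514 ms.
End-to-end = 122 ms.

122 ms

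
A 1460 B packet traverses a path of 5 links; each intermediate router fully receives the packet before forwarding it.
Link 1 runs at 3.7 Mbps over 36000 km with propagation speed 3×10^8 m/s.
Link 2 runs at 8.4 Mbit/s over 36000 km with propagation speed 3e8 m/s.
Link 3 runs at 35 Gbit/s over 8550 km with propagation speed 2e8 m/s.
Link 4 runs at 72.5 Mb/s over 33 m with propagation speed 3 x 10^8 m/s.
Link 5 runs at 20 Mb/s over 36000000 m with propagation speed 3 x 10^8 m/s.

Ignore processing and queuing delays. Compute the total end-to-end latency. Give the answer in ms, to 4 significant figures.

408.0 ms

L = 1460 × 8 = 11680 bits.
Transmission delays (L/R per hop): 3.15676, 1.39048, 0.000333714, 0.161103, 0.584 ms; sum = 5.29267 ms.
Propagation delays (d/s per hop): 120, 120, 42.75, 0.00011, 120 ms; sum = 402.75 ms.
End-to-end = 408.0 ms.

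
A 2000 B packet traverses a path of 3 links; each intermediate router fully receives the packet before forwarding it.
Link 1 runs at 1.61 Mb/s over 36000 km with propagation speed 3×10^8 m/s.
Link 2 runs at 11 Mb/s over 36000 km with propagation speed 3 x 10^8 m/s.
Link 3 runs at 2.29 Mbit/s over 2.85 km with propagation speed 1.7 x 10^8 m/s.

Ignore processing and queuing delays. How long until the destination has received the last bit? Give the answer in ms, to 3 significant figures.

258 ms

L = 2000 × 8 = 16000 bits.
Transmission delays (L/R per hop): 9.93789, 1.45455, 6.9869 ms; sum = 18.3793 ms.
Propagation delays (d/s per hop): 120, 120, 0.0167647 ms; sum = 240.017 ms.
End-to-end = 258 ms.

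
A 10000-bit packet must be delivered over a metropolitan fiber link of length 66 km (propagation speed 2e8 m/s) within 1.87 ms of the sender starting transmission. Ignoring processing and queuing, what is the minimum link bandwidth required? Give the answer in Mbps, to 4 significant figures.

6.494 Mbps

Propagation delay = 66000 / 200000000 = 0.33 ms.
Transmission budget = 1.87 − 0.33 = 1.54 ms.
R ≥ L / t_tx = 10000 bits / 0.00154 s = 6.494 Mbps.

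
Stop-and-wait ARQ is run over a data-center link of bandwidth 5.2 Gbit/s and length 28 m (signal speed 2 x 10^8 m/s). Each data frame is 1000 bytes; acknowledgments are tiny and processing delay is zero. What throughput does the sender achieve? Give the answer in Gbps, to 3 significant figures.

t_tx = L/R = 8000/5200000000 = 1.53846e-06 s.
t_prop = 28/200000000 = 1.4e-07 s; RTT = 2.8e-07 s.
Cycle = t_tx + RTT = 1.81846e-06 s.
Throughput = L / cycle = 8000 / 1.81846e-06 = 4.40 Gbps.

4.40 Gbps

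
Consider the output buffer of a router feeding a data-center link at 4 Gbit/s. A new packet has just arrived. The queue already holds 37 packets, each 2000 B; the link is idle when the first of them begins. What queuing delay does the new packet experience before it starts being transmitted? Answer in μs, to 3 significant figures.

148 μs

Each queued packet: L/R = 16000/4000000000 = 4 μs.
37 queued → 148 μs.
Queuing delay = 148 μs.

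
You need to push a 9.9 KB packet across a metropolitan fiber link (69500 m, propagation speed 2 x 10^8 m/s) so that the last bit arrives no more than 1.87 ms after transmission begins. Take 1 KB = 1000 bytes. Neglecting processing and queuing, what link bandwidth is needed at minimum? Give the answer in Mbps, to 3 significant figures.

L = 79200 bits.
Propagation delay = 69500 / 200000000 = 0.3475 ms.
Transmission budget = 1.87 − 0.3475 = 1.5225 ms.
R ≥ L / t_tx = 79200 bits / 0.0015225 s = 52.0 Mbps.

52.0 Mbps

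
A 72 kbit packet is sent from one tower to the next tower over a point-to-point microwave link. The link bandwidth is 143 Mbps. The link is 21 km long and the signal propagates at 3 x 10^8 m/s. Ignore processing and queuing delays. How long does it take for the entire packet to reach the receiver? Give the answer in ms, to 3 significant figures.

0.573 ms

L = 72000 bits.
Transmission delay = L/R = 72000 / 143000000 = 0.503497 ms.
Propagation delay = d/s = 21000 m / 300000000 m/s = 0.07 ms.
Total = 0.573 ms.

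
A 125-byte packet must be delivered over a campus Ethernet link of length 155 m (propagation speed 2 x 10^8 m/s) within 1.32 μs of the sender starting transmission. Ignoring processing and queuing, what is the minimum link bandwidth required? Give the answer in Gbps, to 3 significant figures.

1.83 Gbps

L = 1000 bits.
Propagation delay = 155 / 200000000 = 0.775 μs.
Transmission budget = 1.32 − 0.775 = 0.545 μs.
R ≥ L / t_tx = 1000 bits / 5.45e-07 s = 1.83 Gbps.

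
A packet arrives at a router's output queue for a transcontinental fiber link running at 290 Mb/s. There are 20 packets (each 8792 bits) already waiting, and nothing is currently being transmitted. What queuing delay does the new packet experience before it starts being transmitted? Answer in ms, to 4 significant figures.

Each queued packet: L/R = 8792/290000000 = 0.0303172 ms.
20 queued → 0.606345 ms.
Queuing delay = 0.6063 ms.

0.6063 ms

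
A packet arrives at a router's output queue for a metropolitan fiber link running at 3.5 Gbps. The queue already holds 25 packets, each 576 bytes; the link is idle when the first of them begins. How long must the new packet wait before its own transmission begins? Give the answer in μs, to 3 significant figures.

32.9 μs

Each queued packet: L/R = 4608/3500000000 = 1.31657 μs.
25 queued → 32.9143 μs.
Queuing delay = 32.9 μs.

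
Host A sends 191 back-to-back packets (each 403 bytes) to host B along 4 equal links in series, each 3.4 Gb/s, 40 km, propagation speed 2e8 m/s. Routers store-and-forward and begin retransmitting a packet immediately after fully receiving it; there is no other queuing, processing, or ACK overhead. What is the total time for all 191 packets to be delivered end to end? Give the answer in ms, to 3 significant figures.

Per-hop transmission t_tx = L/R = 3224/3400000000 = 0.000948235 ms.
Per-hop propagation t_prop = 40000/200000000 = 0.2 ms.
Pipeline fill: first packet needs 4·t_tx to clear all hops; remaining 190 packets each add one t_tx.
Total = (4+191-1)·t_tx + 4·t_prop = 194·0.000948235 + 4·0.2 = 0.984 ms.

0.984 ms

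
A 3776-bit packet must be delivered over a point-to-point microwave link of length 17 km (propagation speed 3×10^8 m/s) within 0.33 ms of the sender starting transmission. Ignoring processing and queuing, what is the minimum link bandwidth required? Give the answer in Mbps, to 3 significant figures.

13.8 Mbps

Propagation delay = 17000 / 300000000 = 0.0566667 ms.
Transmission budget = 0.33 − 0.0566667 = 0.273333 ms.
R ≥ L / t_tx = 3776 bits / 0.000273333 s = 13.8 Mbps.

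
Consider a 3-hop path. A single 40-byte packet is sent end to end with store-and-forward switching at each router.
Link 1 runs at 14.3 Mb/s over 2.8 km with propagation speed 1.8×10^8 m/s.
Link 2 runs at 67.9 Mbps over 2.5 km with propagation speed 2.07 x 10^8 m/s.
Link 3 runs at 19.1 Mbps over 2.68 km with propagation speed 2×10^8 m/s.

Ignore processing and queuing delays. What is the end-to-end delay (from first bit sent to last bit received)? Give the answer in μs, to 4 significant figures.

L = 40 × 8 = 320 bits.
Transmission delays (L/R per hop): 22.3776, 4.71281, 16.7539 μs; sum = 43.8444 μs.
Propagation delays (d/s per hop): 15.5556, 12.0773, 13.4 μs; sum = 41.0329 μs.
End-to-end = 84.88 μs.

84.88 μs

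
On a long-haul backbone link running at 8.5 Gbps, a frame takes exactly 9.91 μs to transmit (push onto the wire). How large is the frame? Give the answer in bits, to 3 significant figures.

84200 bits

L = R × t_tx = 8500000000 b/s × 9.91e-06 s = 84235 bits.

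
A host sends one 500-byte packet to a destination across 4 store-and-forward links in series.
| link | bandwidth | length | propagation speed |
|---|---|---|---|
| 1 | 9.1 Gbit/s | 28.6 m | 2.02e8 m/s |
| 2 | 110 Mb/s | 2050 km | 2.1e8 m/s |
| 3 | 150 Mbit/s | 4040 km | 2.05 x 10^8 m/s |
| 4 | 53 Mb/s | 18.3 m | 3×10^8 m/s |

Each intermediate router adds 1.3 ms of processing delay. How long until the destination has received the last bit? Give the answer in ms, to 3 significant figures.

L = 500 × 8 = 4000 bits.
Transmission delays (L/R per hop): 0.00043956, 0.0363636, 0.0266667, 0.0754717 ms; sum = 0.138942 ms.
Propagation delays (d/s per hop): 0.000141584, 9.7619, 19.7073, 6.1e-05 ms; sum = 29.4694 ms.
Processing at 3 router(s): 3 × 1.3 ms = 3.9 ms.
End-to-end = 33.5 ms.

33.5 ms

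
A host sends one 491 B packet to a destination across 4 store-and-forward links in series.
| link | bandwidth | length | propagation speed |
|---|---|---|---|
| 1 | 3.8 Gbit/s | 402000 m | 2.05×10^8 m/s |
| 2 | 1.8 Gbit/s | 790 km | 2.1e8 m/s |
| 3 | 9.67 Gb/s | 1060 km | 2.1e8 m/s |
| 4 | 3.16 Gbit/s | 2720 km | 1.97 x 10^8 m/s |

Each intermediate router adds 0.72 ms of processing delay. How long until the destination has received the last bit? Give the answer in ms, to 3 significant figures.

26.7 ms

L = 491 × 8 = 3928 bits.
Transmission delays (L/R per hop): 0.00103368, 0.00218222, 0.000406205, 0.00124304 ms; sum = 0.00486515 ms.
Propagation delays (d/s per hop): 1.96098, 3.7619, 5.04762, 13.8071 ms; sum = 24.5776 ms.
Processing at 3 router(s): 3 × 0.72 ms = 2.16 ms.
End-to-end = 26.7 ms.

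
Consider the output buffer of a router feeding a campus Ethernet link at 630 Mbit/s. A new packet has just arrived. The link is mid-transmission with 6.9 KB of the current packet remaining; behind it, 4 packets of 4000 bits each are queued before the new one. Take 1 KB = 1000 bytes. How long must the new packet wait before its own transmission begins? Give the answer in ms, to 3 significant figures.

Each queued packet: L/R = 4000/630000000 = 0.00634921 ms.
4 queued → 0.0253968 ms.
Plus remaining 55200 bits of current packet: 0.087619 ms.
Queuing delay = 0.113 ms.

0.113 ms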